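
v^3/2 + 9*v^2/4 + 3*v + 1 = (v/2 + 1)*(v + 1/2)*(v + 2)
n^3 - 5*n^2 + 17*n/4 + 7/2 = (n - 7/2)*(n - 2)*(n + 1/2)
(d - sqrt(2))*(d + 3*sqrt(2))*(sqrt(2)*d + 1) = sqrt(2)*d^3 + 5*d^2 - 4*sqrt(2)*d - 6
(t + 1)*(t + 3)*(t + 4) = t^3 + 8*t^2 + 19*t + 12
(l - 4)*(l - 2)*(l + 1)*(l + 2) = l^4 - 3*l^3 - 8*l^2 + 12*l + 16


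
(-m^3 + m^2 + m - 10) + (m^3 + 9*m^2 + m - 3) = 10*m^2 + 2*m - 13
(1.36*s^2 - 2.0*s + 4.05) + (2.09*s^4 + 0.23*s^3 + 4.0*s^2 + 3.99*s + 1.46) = 2.09*s^4 + 0.23*s^3 + 5.36*s^2 + 1.99*s + 5.51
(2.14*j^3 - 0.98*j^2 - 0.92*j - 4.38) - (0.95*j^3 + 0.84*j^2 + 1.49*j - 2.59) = 1.19*j^3 - 1.82*j^2 - 2.41*j - 1.79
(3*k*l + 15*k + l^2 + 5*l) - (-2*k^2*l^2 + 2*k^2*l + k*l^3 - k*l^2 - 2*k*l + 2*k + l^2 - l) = 2*k^2*l^2 - 2*k^2*l - k*l^3 + k*l^2 + 5*k*l + 13*k + 6*l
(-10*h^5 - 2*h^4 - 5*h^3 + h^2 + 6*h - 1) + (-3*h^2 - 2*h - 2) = -10*h^5 - 2*h^4 - 5*h^3 - 2*h^2 + 4*h - 3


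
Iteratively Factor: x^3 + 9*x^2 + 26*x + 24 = (x + 4)*(x^2 + 5*x + 6) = (x + 3)*(x + 4)*(x + 2)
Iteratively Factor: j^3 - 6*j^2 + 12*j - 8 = (j - 2)*(j^2 - 4*j + 4) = (j - 2)^2*(j - 2)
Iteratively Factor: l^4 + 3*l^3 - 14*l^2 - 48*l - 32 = (l + 1)*(l^3 + 2*l^2 - 16*l - 32) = (l + 1)*(l + 4)*(l^2 - 2*l - 8) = (l - 4)*(l + 1)*(l + 4)*(l + 2)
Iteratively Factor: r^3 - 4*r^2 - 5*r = (r)*(r^2 - 4*r - 5) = r*(r - 5)*(r + 1)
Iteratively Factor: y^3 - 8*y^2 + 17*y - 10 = (y - 5)*(y^2 - 3*y + 2) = (y - 5)*(y - 2)*(y - 1)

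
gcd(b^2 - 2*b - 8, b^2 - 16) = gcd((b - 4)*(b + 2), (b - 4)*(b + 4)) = b - 4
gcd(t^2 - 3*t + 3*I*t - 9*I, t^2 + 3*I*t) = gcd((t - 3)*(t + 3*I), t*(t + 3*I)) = t + 3*I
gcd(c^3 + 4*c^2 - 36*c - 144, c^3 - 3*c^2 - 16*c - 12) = c - 6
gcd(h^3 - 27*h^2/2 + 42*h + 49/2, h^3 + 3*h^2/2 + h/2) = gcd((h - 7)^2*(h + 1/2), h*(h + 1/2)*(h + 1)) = h + 1/2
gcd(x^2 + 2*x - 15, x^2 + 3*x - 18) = x - 3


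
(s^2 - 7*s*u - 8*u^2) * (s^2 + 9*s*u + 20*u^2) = s^4 + 2*s^3*u - 51*s^2*u^2 - 212*s*u^3 - 160*u^4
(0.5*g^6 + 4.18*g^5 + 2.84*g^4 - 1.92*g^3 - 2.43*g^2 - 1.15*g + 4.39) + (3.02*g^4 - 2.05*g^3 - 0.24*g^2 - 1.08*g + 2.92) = 0.5*g^6 + 4.18*g^5 + 5.86*g^4 - 3.97*g^3 - 2.67*g^2 - 2.23*g + 7.31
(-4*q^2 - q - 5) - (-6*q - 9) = -4*q^2 + 5*q + 4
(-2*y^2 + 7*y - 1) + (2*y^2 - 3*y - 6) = 4*y - 7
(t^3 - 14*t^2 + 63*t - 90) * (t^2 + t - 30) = t^5 - 13*t^4 + 19*t^3 + 393*t^2 - 1980*t + 2700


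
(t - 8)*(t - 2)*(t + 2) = t^3 - 8*t^2 - 4*t + 32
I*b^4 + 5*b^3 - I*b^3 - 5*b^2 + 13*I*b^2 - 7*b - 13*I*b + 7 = (b - 7*I)*(b + I)^2*(I*b - I)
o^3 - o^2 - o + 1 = (o - 1)^2*(o + 1)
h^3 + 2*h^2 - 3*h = h*(h - 1)*(h + 3)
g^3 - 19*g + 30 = (g - 3)*(g - 2)*(g + 5)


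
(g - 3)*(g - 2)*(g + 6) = g^3 + g^2 - 24*g + 36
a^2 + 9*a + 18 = (a + 3)*(a + 6)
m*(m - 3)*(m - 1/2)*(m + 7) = m^4 + 7*m^3/2 - 23*m^2 + 21*m/2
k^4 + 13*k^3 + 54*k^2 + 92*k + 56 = (k + 2)^3*(k + 7)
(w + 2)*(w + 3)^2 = w^3 + 8*w^2 + 21*w + 18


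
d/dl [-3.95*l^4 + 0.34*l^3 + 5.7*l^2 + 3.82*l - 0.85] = -15.8*l^3 + 1.02*l^2 + 11.4*l + 3.82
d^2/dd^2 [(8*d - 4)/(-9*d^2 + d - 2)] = 8*(-(2*d - 1)*(18*d - 1)^2 + (54*d - 11)*(9*d^2 - d + 2))/(9*d^2 - d + 2)^3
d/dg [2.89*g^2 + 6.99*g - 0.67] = 5.78*g + 6.99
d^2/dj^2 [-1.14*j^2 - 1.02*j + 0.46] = -2.28000000000000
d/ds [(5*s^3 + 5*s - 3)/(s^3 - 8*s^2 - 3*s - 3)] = 4*(-10*s^4 - 10*s^3 + s^2 - 12*s - 6)/(s^6 - 16*s^5 + 58*s^4 + 42*s^3 + 57*s^2 + 18*s + 9)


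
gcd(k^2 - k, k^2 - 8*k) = k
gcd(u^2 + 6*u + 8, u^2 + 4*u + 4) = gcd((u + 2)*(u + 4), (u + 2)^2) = u + 2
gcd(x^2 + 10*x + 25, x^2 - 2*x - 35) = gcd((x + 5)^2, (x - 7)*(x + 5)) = x + 5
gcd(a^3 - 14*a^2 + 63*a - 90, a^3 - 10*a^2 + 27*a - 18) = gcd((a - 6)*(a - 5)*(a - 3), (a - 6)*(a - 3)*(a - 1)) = a^2 - 9*a + 18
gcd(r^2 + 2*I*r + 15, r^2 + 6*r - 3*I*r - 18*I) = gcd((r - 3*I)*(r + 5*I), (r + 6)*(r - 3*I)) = r - 3*I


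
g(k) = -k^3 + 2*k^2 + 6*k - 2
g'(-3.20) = -37.52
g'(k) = -3*k^2 + 4*k + 6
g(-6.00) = 250.00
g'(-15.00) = -729.00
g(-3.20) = 32.05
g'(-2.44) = -21.62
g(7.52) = -269.04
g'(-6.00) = -126.00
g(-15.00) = 3733.00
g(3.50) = 0.62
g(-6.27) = 285.50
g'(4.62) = -39.55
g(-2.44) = 9.79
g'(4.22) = -30.55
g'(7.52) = -133.57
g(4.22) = -16.21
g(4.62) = -30.20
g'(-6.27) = -137.02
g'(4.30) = -32.27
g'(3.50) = -16.75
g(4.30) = -18.73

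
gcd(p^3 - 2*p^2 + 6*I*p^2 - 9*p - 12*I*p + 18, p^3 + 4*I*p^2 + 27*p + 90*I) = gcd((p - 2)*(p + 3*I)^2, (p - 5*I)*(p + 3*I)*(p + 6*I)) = p + 3*I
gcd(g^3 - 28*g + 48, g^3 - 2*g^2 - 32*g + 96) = g^2 + 2*g - 24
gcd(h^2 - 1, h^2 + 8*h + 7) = h + 1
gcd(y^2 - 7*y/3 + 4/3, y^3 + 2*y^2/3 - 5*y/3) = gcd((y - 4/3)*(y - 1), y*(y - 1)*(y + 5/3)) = y - 1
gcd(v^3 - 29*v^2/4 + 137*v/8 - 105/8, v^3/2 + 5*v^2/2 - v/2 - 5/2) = 1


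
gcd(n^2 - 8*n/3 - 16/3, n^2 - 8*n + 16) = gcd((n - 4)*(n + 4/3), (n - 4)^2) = n - 4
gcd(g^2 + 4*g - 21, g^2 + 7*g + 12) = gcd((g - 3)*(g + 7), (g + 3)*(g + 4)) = 1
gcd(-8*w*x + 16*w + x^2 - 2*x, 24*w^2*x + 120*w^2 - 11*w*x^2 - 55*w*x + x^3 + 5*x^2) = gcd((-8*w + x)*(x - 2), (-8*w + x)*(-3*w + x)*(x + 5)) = -8*w + x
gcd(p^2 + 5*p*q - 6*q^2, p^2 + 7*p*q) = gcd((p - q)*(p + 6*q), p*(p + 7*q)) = 1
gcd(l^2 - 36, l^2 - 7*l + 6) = l - 6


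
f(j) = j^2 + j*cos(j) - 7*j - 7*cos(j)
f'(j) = -j*sin(j) + 2*j + 7*sin(j) + cos(j) - 7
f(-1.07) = 4.76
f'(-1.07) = -15.74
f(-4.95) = 56.34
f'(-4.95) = -5.05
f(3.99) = -10.02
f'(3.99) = -1.94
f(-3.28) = 43.90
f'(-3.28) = -13.13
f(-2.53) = 31.91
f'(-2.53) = -18.35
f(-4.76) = 55.42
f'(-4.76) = -4.73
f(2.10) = -7.82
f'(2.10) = 0.92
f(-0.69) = -0.62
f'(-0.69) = -12.50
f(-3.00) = 39.90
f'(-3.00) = -15.40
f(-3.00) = 39.90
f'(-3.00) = -15.40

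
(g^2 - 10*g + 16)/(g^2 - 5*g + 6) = (g - 8)/(g - 3)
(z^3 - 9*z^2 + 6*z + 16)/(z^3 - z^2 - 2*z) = (z - 8)/z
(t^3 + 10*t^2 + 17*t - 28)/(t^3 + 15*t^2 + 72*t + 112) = (t - 1)/(t + 4)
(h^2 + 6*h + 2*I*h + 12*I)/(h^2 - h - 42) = (h + 2*I)/(h - 7)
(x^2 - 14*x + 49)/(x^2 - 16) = (x^2 - 14*x + 49)/(x^2 - 16)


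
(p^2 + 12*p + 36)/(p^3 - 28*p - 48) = (p^2 + 12*p + 36)/(p^3 - 28*p - 48)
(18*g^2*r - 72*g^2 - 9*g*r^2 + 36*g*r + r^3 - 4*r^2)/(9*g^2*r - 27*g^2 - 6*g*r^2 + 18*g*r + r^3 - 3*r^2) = (-6*g*r + 24*g + r^2 - 4*r)/(-3*g*r + 9*g + r^2 - 3*r)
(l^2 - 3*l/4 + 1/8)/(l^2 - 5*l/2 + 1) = (l - 1/4)/(l - 2)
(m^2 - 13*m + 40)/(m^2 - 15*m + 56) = (m - 5)/(m - 7)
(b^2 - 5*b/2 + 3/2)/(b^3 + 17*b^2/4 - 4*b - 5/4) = 2*(2*b - 3)/(4*b^2 + 21*b + 5)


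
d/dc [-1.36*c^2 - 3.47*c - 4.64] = -2.72*c - 3.47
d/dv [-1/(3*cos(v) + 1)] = -3*sin(v)/(3*cos(v) + 1)^2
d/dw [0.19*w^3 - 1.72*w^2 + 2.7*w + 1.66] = 0.57*w^2 - 3.44*w + 2.7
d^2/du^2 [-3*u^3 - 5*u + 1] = -18*u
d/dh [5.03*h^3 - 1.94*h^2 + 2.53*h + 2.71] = 15.09*h^2 - 3.88*h + 2.53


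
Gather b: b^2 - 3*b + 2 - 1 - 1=b^2 - 3*b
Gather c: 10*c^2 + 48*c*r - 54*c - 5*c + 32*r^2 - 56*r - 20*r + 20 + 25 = 10*c^2 + c*(48*r - 59) + 32*r^2 - 76*r + 45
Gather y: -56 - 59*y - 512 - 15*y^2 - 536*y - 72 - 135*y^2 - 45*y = -150*y^2 - 640*y - 640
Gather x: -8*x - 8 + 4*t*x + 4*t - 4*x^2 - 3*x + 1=4*t - 4*x^2 + x*(4*t - 11) - 7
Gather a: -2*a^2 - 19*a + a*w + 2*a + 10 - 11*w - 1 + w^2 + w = -2*a^2 + a*(w - 17) + w^2 - 10*w + 9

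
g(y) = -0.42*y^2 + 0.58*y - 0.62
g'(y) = 0.58 - 0.84*y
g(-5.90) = -18.66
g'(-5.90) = 5.54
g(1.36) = -0.61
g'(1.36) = -0.56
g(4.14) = -5.42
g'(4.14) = -2.90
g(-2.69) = -5.22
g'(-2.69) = 2.84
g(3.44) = -3.59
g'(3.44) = -2.31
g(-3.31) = -7.14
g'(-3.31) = 3.36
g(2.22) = -1.40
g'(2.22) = -1.28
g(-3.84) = -9.04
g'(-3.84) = 3.81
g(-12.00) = -68.06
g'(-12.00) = 10.66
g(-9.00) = -39.86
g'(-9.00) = 8.14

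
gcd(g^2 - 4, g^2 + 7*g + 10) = g + 2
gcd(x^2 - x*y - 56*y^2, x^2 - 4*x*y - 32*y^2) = x - 8*y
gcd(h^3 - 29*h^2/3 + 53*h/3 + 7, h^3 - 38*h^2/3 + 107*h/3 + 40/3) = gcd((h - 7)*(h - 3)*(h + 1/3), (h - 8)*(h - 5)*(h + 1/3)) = h + 1/3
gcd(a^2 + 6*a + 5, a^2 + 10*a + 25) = a + 5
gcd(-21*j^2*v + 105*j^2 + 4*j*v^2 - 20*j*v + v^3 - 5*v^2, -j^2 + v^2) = 1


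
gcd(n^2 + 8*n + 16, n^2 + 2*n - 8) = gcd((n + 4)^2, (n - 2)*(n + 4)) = n + 4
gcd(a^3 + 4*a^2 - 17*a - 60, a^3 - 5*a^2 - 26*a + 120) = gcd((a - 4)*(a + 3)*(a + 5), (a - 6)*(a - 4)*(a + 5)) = a^2 + a - 20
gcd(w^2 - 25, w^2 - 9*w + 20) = w - 5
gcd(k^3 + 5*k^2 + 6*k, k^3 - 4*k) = k^2 + 2*k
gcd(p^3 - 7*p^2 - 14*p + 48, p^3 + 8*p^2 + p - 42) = p^2 + p - 6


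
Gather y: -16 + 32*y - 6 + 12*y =44*y - 22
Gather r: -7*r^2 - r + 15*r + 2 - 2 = -7*r^2 + 14*r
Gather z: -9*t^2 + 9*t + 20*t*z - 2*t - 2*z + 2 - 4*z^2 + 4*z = -9*t^2 + 7*t - 4*z^2 + z*(20*t + 2) + 2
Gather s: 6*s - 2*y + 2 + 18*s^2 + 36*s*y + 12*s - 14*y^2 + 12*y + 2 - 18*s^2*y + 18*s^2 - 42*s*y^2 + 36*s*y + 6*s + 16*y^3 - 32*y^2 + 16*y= s^2*(36 - 18*y) + s*(-42*y^2 + 72*y + 24) + 16*y^3 - 46*y^2 + 26*y + 4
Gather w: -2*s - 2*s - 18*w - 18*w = -4*s - 36*w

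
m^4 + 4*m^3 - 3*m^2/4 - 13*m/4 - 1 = (m - 1)*(m + 1/2)^2*(m + 4)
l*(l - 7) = l^2 - 7*l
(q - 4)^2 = q^2 - 8*q + 16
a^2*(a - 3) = a^3 - 3*a^2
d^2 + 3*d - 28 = (d - 4)*(d + 7)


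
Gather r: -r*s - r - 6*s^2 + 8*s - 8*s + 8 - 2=r*(-s - 1) - 6*s^2 + 6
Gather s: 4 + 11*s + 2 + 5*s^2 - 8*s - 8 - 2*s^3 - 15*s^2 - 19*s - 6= -2*s^3 - 10*s^2 - 16*s - 8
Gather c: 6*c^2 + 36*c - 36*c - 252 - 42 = 6*c^2 - 294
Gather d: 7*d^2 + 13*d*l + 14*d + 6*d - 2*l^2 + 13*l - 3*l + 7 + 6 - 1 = 7*d^2 + d*(13*l + 20) - 2*l^2 + 10*l + 12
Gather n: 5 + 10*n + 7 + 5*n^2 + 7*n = 5*n^2 + 17*n + 12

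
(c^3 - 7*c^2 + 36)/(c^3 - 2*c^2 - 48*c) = (-c^3 + 7*c^2 - 36)/(c*(-c^2 + 2*c + 48))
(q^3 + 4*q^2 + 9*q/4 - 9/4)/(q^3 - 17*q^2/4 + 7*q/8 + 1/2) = 2*(2*q^2 + 9*q + 9)/(4*q^2 - 15*q - 4)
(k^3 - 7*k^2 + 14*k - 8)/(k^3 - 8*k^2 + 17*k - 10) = (k - 4)/(k - 5)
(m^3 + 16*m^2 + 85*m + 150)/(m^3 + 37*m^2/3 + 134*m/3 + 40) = 3*(m + 5)/(3*m + 4)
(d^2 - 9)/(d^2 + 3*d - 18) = (d + 3)/(d + 6)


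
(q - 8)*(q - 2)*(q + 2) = q^3 - 8*q^2 - 4*q + 32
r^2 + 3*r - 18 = (r - 3)*(r + 6)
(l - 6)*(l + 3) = l^2 - 3*l - 18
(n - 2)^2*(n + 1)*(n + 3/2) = n^4 - 3*n^3/2 - 9*n^2/2 + 4*n + 6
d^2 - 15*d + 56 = (d - 8)*(d - 7)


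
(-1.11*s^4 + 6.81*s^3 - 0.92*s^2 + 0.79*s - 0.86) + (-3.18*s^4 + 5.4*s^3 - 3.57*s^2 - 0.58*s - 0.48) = -4.29*s^4 + 12.21*s^3 - 4.49*s^2 + 0.21*s - 1.34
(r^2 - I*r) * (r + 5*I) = r^3 + 4*I*r^2 + 5*r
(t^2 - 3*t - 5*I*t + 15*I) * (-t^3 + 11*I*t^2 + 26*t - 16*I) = -t^5 + 3*t^4 + 16*I*t^4 + 81*t^3 - 48*I*t^3 - 243*t^2 - 146*I*t^2 - 80*t + 438*I*t + 240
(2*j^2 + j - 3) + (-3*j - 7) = 2*j^2 - 2*j - 10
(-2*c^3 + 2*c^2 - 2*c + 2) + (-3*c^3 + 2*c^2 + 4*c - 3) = -5*c^3 + 4*c^2 + 2*c - 1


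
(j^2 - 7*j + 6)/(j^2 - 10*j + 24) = (j - 1)/(j - 4)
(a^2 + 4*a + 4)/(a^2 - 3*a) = (a^2 + 4*a + 4)/(a*(a - 3))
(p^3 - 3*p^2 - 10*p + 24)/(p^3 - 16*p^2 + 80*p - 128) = (p^2 + p - 6)/(p^2 - 12*p + 32)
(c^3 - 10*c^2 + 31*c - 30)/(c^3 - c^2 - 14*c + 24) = (c - 5)/(c + 4)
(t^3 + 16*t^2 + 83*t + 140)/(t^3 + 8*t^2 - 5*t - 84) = (t + 5)/(t - 3)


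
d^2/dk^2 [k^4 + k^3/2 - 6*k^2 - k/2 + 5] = 12*k^2 + 3*k - 12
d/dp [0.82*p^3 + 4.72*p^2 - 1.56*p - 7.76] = 2.46*p^2 + 9.44*p - 1.56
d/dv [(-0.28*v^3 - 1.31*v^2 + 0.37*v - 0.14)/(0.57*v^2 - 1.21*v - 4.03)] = (-0.1596*v^4 + 0.6776*v^3 + 4.7594*v^2 + 10.7182*v - 1.6605)/(0.3249*v^4 - 1.3794*v^3 - 3.1301*v^2 + 9.7526*v + 16.2409)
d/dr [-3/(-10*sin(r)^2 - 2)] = -30*sin(2*r)/(5*cos(2*r) - 7)^2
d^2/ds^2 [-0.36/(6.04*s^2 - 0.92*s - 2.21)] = (-26.266752*s^2 + 4.000896*s + 0.36*(12.08*s - 0.92)*(24.16*s - 1.84) + 9.610848)/(-6.04*s^2 + 0.92*s + 2.21)^3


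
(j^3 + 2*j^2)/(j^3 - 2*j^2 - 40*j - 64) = j^2/(j^2 - 4*j - 32)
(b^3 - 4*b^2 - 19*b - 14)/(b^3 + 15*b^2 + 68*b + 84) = (b^2 - 6*b - 7)/(b^2 + 13*b + 42)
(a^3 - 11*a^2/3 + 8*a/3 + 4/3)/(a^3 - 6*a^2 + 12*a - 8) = (a + 1/3)/(a - 2)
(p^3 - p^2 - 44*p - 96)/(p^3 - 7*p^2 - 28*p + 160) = (p^2 + 7*p + 12)/(p^2 + p - 20)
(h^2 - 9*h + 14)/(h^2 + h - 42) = (h^2 - 9*h + 14)/(h^2 + h - 42)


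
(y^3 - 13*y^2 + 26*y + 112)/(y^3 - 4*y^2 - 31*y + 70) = (y^2 - 6*y - 16)/(y^2 + 3*y - 10)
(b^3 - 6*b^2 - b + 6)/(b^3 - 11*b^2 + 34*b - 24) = (b + 1)/(b - 4)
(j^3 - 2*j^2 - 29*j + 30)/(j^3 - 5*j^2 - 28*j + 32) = (j^2 - j - 30)/(j^2 - 4*j - 32)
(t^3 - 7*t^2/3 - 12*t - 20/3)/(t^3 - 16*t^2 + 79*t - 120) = (3*t^2 + 8*t + 4)/(3*(t^2 - 11*t + 24))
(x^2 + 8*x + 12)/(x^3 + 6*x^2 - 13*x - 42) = (x + 6)/(x^2 + 4*x - 21)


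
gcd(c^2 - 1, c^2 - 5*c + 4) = c - 1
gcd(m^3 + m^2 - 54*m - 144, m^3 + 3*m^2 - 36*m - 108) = m^2 + 9*m + 18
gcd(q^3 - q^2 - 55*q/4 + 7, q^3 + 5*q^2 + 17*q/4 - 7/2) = q^2 + 3*q - 7/4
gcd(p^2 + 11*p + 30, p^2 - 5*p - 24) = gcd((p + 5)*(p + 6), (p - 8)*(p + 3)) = 1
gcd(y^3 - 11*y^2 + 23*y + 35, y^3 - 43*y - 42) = y^2 - 6*y - 7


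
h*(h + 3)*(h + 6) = h^3 + 9*h^2 + 18*h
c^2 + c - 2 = (c - 1)*(c + 2)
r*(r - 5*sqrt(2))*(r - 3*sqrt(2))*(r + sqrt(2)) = r^4 - 7*sqrt(2)*r^3 + 14*r^2 + 30*sqrt(2)*r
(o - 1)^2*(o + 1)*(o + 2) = o^4 + o^3 - 3*o^2 - o + 2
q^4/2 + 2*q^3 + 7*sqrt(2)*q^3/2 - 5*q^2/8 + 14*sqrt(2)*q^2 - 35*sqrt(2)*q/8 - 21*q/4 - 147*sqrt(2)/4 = (q/2 + 1)*(q - 3/2)*(q + 7/2)*(q + 7*sqrt(2))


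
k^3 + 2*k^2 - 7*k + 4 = (k - 1)^2*(k + 4)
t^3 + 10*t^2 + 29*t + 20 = (t + 1)*(t + 4)*(t + 5)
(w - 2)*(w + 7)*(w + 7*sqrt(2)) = w^3 + 5*w^2 + 7*sqrt(2)*w^2 - 14*w + 35*sqrt(2)*w - 98*sqrt(2)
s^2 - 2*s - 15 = (s - 5)*(s + 3)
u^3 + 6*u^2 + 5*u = u*(u + 1)*(u + 5)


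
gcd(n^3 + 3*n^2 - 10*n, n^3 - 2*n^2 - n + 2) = n - 2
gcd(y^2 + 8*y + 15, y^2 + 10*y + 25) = y + 5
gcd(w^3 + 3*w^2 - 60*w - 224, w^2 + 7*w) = w + 7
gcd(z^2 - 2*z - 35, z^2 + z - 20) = z + 5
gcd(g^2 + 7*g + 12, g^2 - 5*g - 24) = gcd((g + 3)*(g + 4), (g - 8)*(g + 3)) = g + 3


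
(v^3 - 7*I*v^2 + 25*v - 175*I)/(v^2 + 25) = v - 7*I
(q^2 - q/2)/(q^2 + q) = (q - 1/2)/(q + 1)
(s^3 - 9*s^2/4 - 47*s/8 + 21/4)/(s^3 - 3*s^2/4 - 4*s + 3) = (s - 7/2)/(s - 2)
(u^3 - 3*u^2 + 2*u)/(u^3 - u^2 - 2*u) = (u - 1)/(u + 1)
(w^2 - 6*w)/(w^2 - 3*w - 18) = w/(w + 3)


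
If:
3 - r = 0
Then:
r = 3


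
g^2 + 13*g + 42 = (g + 6)*(g + 7)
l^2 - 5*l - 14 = (l - 7)*(l + 2)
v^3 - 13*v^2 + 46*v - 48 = (v - 8)*(v - 3)*(v - 2)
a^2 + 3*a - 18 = (a - 3)*(a + 6)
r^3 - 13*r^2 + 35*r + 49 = (r - 7)^2*(r + 1)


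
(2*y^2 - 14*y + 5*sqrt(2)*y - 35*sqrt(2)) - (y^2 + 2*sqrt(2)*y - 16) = y^2 - 14*y + 3*sqrt(2)*y - 35*sqrt(2) + 16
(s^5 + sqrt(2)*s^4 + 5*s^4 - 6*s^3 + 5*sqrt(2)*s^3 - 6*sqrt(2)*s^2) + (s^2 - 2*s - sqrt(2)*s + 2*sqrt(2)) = s^5 + sqrt(2)*s^4 + 5*s^4 - 6*s^3 + 5*sqrt(2)*s^3 - 6*sqrt(2)*s^2 + s^2 - 2*s - sqrt(2)*s + 2*sqrt(2)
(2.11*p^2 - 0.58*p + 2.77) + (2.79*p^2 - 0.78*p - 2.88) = 4.9*p^2 - 1.36*p - 0.11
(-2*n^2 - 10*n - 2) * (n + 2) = -2*n^3 - 14*n^2 - 22*n - 4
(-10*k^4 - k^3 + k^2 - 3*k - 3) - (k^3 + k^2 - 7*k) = -10*k^4 - 2*k^3 + 4*k - 3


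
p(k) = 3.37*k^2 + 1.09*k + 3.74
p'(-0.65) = -3.29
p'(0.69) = 5.74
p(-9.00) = 266.90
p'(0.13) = 1.97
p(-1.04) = 6.25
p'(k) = 6.74*k + 1.09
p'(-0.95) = -5.31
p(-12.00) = 475.94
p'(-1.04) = -5.92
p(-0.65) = 4.46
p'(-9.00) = -59.57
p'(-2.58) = -16.30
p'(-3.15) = -20.14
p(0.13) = 3.94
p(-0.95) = 5.75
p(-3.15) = 33.75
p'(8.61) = 59.12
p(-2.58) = 23.36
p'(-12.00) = -79.79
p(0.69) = 6.10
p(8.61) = 262.95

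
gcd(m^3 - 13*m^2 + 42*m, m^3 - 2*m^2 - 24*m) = m^2 - 6*m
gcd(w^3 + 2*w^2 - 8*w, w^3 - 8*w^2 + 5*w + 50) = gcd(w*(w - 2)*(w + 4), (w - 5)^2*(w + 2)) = 1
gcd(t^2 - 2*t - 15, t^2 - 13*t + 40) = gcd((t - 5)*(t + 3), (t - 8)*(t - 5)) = t - 5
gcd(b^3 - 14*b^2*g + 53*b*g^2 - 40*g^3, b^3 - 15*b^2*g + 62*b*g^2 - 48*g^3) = b^2 - 9*b*g + 8*g^2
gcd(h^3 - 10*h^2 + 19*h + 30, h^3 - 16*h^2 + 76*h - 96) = h - 6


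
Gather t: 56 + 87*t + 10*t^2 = 10*t^2 + 87*t + 56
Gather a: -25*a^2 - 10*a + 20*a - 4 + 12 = -25*a^2 + 10*a + 8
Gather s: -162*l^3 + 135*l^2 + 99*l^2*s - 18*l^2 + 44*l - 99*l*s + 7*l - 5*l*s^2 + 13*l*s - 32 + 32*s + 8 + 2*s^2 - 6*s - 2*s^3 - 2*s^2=-162*l^3 + 117*l^2 - 5*l*s^2 + 51*l - 2*s^3 + s*(99*l^2 - 86*l + 26) - 24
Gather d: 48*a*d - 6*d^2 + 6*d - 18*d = -6*d^2 + d*(48*a - 12)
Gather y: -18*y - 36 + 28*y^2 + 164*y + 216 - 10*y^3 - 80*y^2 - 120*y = -10*y^3 - 52*y^2 + 26*y + 180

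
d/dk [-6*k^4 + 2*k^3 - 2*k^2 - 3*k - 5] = -24*k^3 + 6*k^2 - 4*k - 3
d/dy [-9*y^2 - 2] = -18*y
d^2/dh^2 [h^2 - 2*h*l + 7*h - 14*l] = 2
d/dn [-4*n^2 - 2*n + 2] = -8*n - 2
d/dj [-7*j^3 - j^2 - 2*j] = -21*j^2 - 2*j - 2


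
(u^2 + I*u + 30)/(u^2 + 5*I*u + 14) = (u^2 + I*u + 30)/(u^2 + 5*I*u + 14)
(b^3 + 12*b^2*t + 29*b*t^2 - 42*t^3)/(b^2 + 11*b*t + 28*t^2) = (b^2 + 5*b*t - 6*t^2)/(b + 4*t)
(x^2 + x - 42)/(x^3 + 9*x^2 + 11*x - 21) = (x - 6)/(x^2 + 2*x - 3)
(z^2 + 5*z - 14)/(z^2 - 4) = (z + 7)/(z + 2)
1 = 1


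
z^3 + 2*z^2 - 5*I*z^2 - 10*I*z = z*(z + 2)*(z - 5*I)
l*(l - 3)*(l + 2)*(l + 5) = l^4 + 4*l^3 - 11*l^2 - 30*l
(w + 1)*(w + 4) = w^2 + 5*w + 4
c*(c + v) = c^2 + c*v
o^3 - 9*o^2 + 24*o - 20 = (o - 5)*(o - 2)^2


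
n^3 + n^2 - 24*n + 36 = (n - 3)*(n - 2)*(n + 6)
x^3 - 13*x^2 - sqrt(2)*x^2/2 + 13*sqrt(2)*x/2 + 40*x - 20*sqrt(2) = (x - 8)*(x - 5)*(x - sqrt(2)/2)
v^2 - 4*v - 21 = (v - 7)*(v + 3)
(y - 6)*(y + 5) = y^2 - y - 30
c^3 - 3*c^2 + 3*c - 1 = (c - 1)^3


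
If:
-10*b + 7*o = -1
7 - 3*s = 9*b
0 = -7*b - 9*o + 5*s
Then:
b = 68/183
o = 71/183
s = 223/183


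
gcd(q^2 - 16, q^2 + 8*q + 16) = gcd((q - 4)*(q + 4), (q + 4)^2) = q + 4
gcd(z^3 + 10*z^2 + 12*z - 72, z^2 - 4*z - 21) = 1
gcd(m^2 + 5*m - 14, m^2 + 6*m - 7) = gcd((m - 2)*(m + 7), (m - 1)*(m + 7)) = m + 7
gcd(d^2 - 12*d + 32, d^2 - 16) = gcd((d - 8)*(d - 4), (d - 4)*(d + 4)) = d - 4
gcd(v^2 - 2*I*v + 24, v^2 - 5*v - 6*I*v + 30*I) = v - 6*I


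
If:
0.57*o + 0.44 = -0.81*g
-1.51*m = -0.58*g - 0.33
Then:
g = -0.703703703703704*o - 0.54320987654321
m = 0.00989289510260813 - 0.270296786853078*o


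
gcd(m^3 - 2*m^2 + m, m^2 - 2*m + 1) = m^2 - 2*m + 1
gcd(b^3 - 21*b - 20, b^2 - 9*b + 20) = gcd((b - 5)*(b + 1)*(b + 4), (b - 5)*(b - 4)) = b - 5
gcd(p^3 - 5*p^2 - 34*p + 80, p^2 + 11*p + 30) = p + 5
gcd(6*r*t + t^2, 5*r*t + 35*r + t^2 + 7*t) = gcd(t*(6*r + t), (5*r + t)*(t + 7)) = 1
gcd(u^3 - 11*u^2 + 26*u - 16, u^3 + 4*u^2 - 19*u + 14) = u^2 - 3*u + 2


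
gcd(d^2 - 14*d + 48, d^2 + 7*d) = 1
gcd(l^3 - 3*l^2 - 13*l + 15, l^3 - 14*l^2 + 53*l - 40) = l^2 - 6*l + 5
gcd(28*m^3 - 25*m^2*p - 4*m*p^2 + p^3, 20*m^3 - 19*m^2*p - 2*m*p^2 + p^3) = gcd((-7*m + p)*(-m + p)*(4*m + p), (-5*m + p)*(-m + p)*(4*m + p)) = -4*m^2 + 3*m*p + p^2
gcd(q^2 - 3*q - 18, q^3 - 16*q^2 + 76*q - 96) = q - 6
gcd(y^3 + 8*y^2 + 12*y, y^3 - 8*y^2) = y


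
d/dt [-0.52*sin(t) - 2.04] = -0.52*cos(t)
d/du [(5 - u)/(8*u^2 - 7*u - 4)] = (-8*u^2 + 7*u + (u - 5)*(16*u - 7) + 4)/(-8*u^2 + 7*u + 4)^2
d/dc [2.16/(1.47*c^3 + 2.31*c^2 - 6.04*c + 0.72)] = (-9.5256*c^2 - 9.9792*c + 13.0464)/(1.47*c^3 + 2.31*c^2 - 6.04*c + 0.72)^2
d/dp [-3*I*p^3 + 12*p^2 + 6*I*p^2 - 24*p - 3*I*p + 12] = -9*I*p^2 + 12*p*(2 + I) - 24 - 3*I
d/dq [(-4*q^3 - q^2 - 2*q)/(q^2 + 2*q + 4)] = 4*(-q^4 - 4*q^3 - 12*q^2 - 2*q - 2)/(q^4 + 4*q^3 + 12*q^2 + 16*q + 16)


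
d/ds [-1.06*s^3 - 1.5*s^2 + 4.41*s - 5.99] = -3.18*s^2 - 3.0*s + 4.41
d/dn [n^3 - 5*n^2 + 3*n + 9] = 3*n^2 - 10*n + 3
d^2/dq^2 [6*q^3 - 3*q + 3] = 36*q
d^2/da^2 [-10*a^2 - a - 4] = -20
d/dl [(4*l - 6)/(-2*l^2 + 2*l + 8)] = (-2*l^2 + 2*l + (2*l - 3)*(2*l - 1) + 8)/(-l^2 + l + 4)^2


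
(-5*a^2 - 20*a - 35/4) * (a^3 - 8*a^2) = -5*a^5 + 20*a^4 + 605*a^3/4 + 70*a^2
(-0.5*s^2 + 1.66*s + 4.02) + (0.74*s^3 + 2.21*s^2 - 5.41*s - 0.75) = 0.74*s^3 + 1.71*s^2 - 3.75*s + 3.27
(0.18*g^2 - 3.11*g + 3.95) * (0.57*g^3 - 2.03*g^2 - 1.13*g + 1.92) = 0.1026*g^5 - 2.1381*g^4 + 8.3614*g^3 - 4.1586*g^2 - 10.4347*g + 7.584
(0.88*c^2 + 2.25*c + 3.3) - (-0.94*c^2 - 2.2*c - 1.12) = 1.82*c^2 + 4.45*c + 4.42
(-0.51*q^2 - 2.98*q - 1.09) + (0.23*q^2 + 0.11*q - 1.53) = -0.28*q^2 - 2.87*q - 2.62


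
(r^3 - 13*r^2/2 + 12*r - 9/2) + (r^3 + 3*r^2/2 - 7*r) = 2*r^3 - 5*r^2 + 5*r - 9/2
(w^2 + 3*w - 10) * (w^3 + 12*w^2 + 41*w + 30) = w^5 + 15*w^4 + 67*w^3 + 33*w^2 - 320*w - 300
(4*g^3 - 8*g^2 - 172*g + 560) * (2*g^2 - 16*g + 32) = 8*g^5 - 80*g^4 - 88*g^3 + 3616*g^2 - 14464*g + 17920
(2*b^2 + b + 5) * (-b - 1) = -2*b^3 - 3*b^2 - 6*b - 5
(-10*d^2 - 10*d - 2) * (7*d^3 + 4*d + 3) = -70*d^5 - 70*d^4 - 54*d^3 - 70*d^2 - 38*d - 6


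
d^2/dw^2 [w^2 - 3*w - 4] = 2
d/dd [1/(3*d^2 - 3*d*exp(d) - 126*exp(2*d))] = (d*exp(d) - 2*d + 84*exp(2*d) + exp(d))/(3*(-d^2 + d*exp(d) + 42*exp(2*d))^2)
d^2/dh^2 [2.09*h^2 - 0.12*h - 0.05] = 4.18000000000000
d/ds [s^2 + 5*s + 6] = 2*s + 5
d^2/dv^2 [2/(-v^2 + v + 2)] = 4*(-v^2 + v + (2*v - 1)^2 + 2)/(-v^2 + v + 2)^3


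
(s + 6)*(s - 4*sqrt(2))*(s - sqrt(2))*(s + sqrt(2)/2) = s^4 - 9*sqrt(2)*s^3/2 + 6*s^3 - 27*sqrt(2)*s^2 + 3*s^2 + 4*sqrt(2)*s + 18*s + 24*sqrt(2)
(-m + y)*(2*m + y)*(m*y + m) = -2*m^3*y - 2*m^3 + m^2*y^2 + m^2*y + m*y^3 + m*y^2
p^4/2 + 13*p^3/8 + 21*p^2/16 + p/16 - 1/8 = (p/2 + 1/4)*(p - 1/4)*(p + 1)*(p + 2)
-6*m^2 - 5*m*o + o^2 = (-6*m + o)*(m + o)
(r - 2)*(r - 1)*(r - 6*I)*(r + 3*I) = r^4 - 3*r^3 - 3*I*r^3 + 20*r^2 + 9*I*r^2 - 54*r - 6*I*r + 36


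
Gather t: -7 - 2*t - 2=-2*t - 9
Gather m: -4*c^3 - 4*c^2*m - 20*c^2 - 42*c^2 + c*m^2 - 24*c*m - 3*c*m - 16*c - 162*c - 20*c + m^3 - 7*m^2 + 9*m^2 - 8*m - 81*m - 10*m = -4*c^3 - 62*c^2 - 198*c + m^3 + m^2*(c + 2) + m*(-4*c^2 - 27*c - 99)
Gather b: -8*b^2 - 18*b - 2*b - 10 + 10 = -8*b^2 - 20*b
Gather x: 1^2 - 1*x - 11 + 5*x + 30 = 4*x + 20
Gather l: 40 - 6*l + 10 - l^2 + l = -l^2 - 5*l + 50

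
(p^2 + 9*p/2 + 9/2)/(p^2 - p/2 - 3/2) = (2*p^2 + 9*p + 9)/(2*p^2 - p - 3)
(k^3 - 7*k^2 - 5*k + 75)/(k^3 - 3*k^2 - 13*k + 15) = (k - 5)/(k - 1)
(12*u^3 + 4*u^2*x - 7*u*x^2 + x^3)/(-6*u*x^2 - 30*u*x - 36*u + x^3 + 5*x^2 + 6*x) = (-2*u^2 - u*x + x^2)/(x^2 + 5*x + 6)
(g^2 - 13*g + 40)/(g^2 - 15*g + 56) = (g - 5)/(g - 7)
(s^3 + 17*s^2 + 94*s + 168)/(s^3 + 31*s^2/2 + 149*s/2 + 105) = 2*(s + 4)/(2*s + 5)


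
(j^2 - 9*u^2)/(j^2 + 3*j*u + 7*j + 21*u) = (j - 3*u)/(j + 7)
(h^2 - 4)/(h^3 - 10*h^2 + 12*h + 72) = (h - 2)/(h^2 - 12*h + 36)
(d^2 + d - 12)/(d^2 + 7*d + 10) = (d^2 + d - 12)/(d^2 + 7*d + 10)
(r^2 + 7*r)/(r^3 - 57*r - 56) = r/(r^2 - 7*r - 8)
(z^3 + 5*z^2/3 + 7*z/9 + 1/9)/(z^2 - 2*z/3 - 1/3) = (3*z^2 + 4*z + 1)/(3*(z - 1))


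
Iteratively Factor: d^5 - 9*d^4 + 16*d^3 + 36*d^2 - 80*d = (d)*(d^4 - 9*d^3 + 16*d^2 + 36*d - 80) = d*(d - 5)*(d^3 - 4*d^2 - 4*d + 16) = d*(d - 5)*(d - 2)*(d^2 - 2*d - 8) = d*(d - 5)*(d - 4)*(d - 2)*(d + 2)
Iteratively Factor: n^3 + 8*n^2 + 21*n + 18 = (n + 3)*(n^2 + 5*n + 6) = (n + 3)^2*(n + 2)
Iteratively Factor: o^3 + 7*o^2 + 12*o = (o + 4)*(o^2 + 3*o) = o*(o + 4)*(o + 3)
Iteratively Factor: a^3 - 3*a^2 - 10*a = (a)*(a^2 - 3*a - 10) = a*(a - 5)*(a + 2)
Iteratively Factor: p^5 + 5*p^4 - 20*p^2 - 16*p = (p + 4)*(p^4 + p^3 - 4*p^2 - 4*p) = (p + 1)*(p + 4)*(p^3 - 4*p) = (p + 1)*(p + 2)*(p + 4)*(p^2 - 2*p) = p*(p + 1)*(p + 2)*(p + 4)*(p - 2)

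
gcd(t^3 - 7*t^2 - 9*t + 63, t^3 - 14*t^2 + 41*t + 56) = t - 7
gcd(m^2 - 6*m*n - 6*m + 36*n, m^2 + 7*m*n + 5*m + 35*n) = 1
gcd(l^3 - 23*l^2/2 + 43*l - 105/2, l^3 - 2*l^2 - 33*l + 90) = l^2 - 8*l + 15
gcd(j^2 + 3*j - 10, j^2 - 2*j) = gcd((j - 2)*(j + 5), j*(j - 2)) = j - 2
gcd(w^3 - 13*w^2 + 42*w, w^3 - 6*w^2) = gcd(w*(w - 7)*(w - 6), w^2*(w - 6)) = w^2 - 6*w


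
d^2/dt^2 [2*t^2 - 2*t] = 4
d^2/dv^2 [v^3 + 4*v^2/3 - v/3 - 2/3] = 6*v + 8/3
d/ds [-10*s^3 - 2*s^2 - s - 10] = -30*s^2 - 4*s - 1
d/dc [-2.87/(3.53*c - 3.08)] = 10.1311/(3.53*c - 3.08)^2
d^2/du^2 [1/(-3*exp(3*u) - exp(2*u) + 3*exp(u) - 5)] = (-2*(9*exp(2*u) + 2*exp(u) - 3)^2*exp(u) + (27*exp(2*u) + 4*exp(u) - 3)*(3*exp(3*u) + exp(2*u) - 3*exp(u) + 5))*exp(u)/(3*exp(3*u) + exp(2*u) - 3*exp(u) + 5)^3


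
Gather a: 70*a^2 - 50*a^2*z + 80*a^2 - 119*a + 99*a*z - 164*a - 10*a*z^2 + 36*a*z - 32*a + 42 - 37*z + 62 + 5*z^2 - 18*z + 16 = a^2*(150 - 50*z) + a*(-10*z^2 + 135*z - 315) + 5*z^2 - 55*z + 120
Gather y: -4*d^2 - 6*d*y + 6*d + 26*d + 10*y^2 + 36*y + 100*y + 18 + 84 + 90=-4*d^2 + 32*d + 10*y^2 + y*(136 - 6*d) + 192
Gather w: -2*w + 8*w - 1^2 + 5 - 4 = 6*w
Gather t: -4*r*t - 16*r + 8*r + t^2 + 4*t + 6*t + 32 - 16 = -8*r + t^2 + t*(10 - 4*r) + 16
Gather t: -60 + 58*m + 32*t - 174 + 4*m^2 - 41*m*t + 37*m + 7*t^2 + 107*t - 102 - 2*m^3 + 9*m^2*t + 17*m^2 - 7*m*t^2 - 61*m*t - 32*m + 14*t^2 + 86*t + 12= -2*m^3 + 21*m^2 + 63*m + t^2*(21 - 7*m) + t*(9*m^2 - 102*m + 225) - 324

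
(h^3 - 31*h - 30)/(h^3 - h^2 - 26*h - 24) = (h + 5)/(h + 4)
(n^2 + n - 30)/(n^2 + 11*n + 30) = (n - 5)/(n + 5)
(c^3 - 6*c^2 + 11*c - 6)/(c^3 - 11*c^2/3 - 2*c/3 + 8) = 3*(c - 1)/(3*c + 4)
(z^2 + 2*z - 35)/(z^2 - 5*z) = (z + 7)/z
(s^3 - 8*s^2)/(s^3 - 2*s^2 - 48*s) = s/(s + 6)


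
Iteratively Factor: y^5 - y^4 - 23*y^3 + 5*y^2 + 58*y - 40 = (y - 5)*(y^4 + 4*y^3 - 3*y^2 - 10*y + 8) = (y - 5)*(y - 1)*(y^3 + 5*y^2 + 2*y - 8) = (y - 5)*(y - 1)*(y + 2)*(y^2 + 3*y - 4) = (y - 5)*(y - 1)^2*(y + 2)*(y + 4)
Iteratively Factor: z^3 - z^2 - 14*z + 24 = (z + 4)*(z^2 - 5*z + 6) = (z - 2)*(z + 4)*(z - 3)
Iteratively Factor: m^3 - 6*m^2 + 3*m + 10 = (m + 1)*(m^2 - 7*m + 10) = (m - 5)*(m + 1)*(m - 2)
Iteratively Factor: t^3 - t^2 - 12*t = (t + 3)*(t^2 - 4*t) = t*(t + 3)*(t - 4)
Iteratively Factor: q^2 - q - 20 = (q + 4)*(q - 5)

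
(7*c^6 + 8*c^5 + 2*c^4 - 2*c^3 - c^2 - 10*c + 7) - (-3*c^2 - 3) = 7*c^6 + 8*c^5 + 2*c^4 - 2*c^3 + 2*c^2 - 10*c + 10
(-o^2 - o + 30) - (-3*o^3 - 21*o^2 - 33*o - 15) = 3*o^3 + 20*o^2 + 32*o + 45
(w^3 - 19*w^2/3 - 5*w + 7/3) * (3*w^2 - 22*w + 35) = 3*w^5 - 41*w^4 + 478*w^3/3 - 314*w^2/3 - 679*w/3 + 245/3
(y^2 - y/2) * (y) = y^3 - y^2/2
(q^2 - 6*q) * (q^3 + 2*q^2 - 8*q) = q^5 - 4*q^4 - 20*q^3 + 48*q^2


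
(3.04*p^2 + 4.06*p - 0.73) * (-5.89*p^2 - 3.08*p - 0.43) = -17.9056*p^4 - 33.2766*p^3 - 9.5123*p^2 + 0.5026*p + 0.3139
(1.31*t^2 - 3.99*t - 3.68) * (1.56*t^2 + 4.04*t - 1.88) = 2.0436*t^4 - 0.931999999999999*t^3 - 24.3232*t^2 - 7.366*t + 6.9184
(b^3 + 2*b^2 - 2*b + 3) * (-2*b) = -2*b^4 - 4*b^3 + 4*b^2 - 6*b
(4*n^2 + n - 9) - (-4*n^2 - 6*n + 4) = 8*n^2 + 7*n - 13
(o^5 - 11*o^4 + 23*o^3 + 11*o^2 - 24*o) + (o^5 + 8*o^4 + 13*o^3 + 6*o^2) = 2*o^5 - 3*o^4 + 36*o^3 + 17*o^2 - 24*o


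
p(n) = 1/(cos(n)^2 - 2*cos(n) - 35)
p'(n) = (2*sin(n)*cos(n) - 2*sin(n))/(cos(n)^2 - 2*cos(n) - 35)^2 = 2*(cos(n) - 1)*sin(n)/(sin(n)^2 + 2*cos(n) + 34)^2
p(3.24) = -0.03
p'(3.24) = 0.00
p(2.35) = -0.03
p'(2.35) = -0.00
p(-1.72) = -0.03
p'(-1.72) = 0.00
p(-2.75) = -0.03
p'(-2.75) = 0.00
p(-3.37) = -0.03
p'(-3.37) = -0.00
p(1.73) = -0.03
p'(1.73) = -0.00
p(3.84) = -0.03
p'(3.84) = 0.00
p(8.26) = -0.03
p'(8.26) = -0.00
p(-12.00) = -0.03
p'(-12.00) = 0.00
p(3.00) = -0.03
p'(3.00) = 0.00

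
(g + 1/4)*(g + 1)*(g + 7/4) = g^3 + 3*g^2 + 39*g/16 + 7/16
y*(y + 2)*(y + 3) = y^3 + 5*y^2 + 6*y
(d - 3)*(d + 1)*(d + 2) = d^3 - 7*d - 6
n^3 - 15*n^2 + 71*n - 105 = (n - 7)*(n - 5)*(n - 3)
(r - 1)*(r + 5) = r^2 + 4*r - 5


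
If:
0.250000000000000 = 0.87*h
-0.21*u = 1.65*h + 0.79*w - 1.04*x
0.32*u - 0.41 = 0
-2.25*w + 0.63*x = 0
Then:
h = 0.29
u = 1.28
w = 0.25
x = 0.91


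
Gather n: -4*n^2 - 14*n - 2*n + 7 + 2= -4*n^2 - 16*n + 9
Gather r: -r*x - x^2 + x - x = -r*x - x^2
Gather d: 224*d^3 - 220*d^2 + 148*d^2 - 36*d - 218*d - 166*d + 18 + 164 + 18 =224*d^3 - 72*d^2 - 420*d + 200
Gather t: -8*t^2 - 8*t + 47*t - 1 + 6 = -8*t^2 + 39*t + 5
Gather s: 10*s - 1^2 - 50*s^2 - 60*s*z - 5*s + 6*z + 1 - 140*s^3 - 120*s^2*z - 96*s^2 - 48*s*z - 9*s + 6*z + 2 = -140*s^3 + s^2*(-120*z - 146) + s*(-108*z - 4) + 12*z + 2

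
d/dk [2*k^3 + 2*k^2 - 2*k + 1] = 6*k^2 + 4*k - 2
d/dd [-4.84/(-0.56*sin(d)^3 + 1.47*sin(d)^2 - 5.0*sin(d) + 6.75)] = (-8.1312*sin(d)^2 + 14.2296*sin(d) - 24.2)*cos(d)/(0.56*sin(d)^3 - 1.47*sin(d)^2 + 5.0*sin(d) - 6.75)^2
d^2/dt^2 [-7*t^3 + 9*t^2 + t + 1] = 18 - 42*t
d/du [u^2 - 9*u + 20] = 2*u - 9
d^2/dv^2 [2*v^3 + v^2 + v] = 12*v + 2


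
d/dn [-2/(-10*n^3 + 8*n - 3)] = 4*(4 - 15*n^2)/(10*n^3 - 8*n + 3)^2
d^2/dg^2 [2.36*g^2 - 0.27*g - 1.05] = 4.72000000000000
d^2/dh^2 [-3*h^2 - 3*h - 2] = -6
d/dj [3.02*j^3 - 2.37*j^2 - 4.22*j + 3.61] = 9.06*j^2 - 4.74*j - 4.22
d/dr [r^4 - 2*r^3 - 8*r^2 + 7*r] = 4*r^3 - 6*r^2 - 16*r + 7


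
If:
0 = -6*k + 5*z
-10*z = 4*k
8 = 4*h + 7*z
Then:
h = 2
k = 0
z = 0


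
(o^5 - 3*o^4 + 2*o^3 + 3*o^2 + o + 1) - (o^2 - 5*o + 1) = o^5 - 3*o^4 + 2*o^3 + 2*o^2 + 6*o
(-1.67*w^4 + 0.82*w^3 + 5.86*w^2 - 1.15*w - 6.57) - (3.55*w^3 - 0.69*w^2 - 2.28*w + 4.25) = -1.67*w^4 - 2.73*w^3 + 6.55*w^2 + 1.13*w - 10.82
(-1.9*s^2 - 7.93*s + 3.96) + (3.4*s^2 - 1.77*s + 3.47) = 1.5*s^2 - 9.7*s + 7.43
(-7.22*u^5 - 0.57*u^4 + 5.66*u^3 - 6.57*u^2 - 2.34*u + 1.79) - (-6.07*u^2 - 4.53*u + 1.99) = -7.22*u^5 - 0.57*u^4 + 5.66*u^3 - 0.5*u^2 + 2.19*u - 0.2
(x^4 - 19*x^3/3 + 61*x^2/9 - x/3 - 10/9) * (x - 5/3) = x^5 - 8*x^4 + 52*x^3/3 - 314*x^2/27 - 5*x/9 + 50/27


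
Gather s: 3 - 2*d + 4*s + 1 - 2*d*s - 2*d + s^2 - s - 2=-4*d + s^2 + s*(3 - 2*d) + 2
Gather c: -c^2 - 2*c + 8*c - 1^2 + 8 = -c^2 + 6*c + 7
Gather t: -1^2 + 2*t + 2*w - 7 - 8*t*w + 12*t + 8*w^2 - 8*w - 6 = t*(14 - 8*w) + 8*w^2 - 6*w - 14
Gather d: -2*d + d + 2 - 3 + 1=-d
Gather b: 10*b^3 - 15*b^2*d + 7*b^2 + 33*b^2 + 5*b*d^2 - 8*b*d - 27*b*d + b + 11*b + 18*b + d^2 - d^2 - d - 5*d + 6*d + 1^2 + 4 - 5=10*b^3 + b^2*(40 - 15*d) + b*(5*d^2 - 35*d + 30)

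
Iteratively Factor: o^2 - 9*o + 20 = (o - 4)*(o - 5)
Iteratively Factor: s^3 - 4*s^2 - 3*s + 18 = (s + 2)*(s^2 - 6*s + 9) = (s - 3)*(s + 2)*(s - 3)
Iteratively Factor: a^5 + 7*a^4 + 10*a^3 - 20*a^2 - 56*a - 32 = (a + 1)*(a^4 + 6*a^3 + 4*a^2 - 24*a - 32) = (a - 2)*(a + 1)*(a^3 + 8*a^2 + 20*a + 16) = (a - 2)*(a + 1)*(a + 2)*(a^2 + 6*a + 8) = (a - 2)*(a + 1)*(a + 2)*(a + 4)*(a + 2)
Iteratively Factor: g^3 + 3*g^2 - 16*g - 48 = (g - 4)*(g^2 + 7*g + 12) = (g - 4)*(g + 3)*(g + 4)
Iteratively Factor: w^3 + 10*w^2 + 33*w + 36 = (w + 3)*(w^2 + 7*w + 12) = (w + 3)*(w + 4)*(w + 3)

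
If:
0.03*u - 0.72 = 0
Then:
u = 24.00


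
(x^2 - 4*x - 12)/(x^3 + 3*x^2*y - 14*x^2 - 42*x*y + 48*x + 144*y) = (x + 2)/(x^2 + 3*x*y - 8*x - 24*y)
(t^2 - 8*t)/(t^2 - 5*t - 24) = t/(t + 3)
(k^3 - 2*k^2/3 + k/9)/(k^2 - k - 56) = k*(-9*k^2 + 6*k - 1)/(9*(-k^2 + k + 56))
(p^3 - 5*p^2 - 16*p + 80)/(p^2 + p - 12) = (p^2 - 9*p + 20)/(p - 3)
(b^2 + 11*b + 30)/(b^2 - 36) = (b + 5)/(b - 6)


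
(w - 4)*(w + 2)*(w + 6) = w^3 + 4*w^2 - 20*w - 48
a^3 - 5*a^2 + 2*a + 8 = (a - 4)*(a - 2)*(a + 1)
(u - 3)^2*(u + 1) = u^3 - 5*u^2 + 3*u + 9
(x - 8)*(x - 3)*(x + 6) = x^3 - 5*x^2 - 42*x + 144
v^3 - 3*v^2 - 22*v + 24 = (v - 6)*(v - 1)*(v + 4)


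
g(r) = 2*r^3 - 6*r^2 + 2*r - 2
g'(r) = 6*r^2 - 12*r + 2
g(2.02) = -5.96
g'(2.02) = 2.24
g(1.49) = -5.72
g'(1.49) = -2.56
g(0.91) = -3.64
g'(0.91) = -3.95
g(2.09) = -5.77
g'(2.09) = 3.13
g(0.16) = -1.83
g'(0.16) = 0.23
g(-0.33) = -3.39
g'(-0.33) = 6.61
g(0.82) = -3.29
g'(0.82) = -3.81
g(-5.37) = -495.47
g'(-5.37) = 239.46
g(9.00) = 988.00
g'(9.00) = 380.00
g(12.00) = 2614.00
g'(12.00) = 722.00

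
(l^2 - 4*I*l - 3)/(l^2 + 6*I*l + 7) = (l - 3*I)/(l + 7*I)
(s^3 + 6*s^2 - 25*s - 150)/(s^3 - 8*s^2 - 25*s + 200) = (s + 6)/(s - 8)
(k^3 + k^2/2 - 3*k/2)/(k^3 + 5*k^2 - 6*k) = (k + 3/2)/(k + 6)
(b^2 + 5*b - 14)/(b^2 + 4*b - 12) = (b + 7)/(b + 6)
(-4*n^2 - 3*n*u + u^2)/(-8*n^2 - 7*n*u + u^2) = (-4*n + u)/(-8*n + u)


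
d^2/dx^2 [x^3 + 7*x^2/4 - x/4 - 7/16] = 6*x + 7/2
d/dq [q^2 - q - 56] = 2*q - 1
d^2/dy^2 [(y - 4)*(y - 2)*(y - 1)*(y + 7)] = 12*y^2 - 70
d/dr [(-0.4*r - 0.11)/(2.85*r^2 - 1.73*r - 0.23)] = (1.14*r^2 + 0.627*r - 0.0983)/(8.1225*r^4 - 9.861*r^3 + 1.6819*r^2 + 0.7958*r + 0.0529)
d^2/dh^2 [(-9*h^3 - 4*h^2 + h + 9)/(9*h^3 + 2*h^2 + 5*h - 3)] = 4*(-81*h^6 + 729*h^5 + 1755*h^4 + 130*h^3 + 909*h^2 + 387*h + 129)/(729*h^9 + 486*h^8 + 1323*h^7 - 181*h^6 + 411*h^5 - 696*h^4 + 188*h^3 - 171*h^2 + 135*h - 27)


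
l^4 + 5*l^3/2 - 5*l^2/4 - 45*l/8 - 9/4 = (l - 3/2)*(l + 1/2)*(l + 3/2)*(l + 2)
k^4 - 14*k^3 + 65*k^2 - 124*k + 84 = (k - 7)*(k - 3)*(k - 2)^2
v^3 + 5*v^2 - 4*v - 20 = (v - 2)*(v + 2)*(v + 5)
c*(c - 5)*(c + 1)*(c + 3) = c^4 - c^3 - 17*c^2 - 15*c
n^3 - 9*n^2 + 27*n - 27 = (n - 3)^3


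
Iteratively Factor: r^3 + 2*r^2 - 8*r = (r)*(r^2 + 2*r - 8) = r*(r - 2)*(r + 4)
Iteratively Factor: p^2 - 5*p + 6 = (p - 2)*(p - 3)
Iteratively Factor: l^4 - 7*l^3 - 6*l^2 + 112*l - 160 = (l - 5)*(l^3 - 2*l^2 - 16*l + 32) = (l - 5)*(l + 4)*(l^2 - 6*l + 8) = (l - 5)*(l - 2)*(l + 4)*(l - 4)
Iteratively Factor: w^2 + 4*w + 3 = (w + 1)*(w + 3)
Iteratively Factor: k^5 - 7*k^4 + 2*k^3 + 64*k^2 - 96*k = (k)*(k^4 - 7*k^3 + 2*k^2 + 64*k - 96) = k*(k + 3)*(k^3 - 10*k^2 + 32*k - 32) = k*(k - 4)*(k + 3)*(k^2 - 6*k + 8) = k*(k - 4)^2*(k + 3)*(k - 2)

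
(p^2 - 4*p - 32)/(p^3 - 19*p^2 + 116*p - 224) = (p + 4)/(p^2 - 11*p + 28)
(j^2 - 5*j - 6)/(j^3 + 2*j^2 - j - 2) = (j - 6)/(j^2 + j - 2)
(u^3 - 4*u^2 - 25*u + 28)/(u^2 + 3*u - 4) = u - 7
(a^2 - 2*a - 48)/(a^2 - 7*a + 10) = (a^2 - 2*a - 48)/(a^2 - 7*a + 10)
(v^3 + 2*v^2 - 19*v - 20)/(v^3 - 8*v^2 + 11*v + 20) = (v + 5)/(v - 5)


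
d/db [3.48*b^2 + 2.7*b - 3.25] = 6.96*b + 2.7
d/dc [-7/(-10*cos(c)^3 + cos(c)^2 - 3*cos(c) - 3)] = 7*(30*cos(c)^2 - 2*cos(c) + 3)*sin(c)/(10*cos(c)^3 - cos(c)^2 + 3*cos(c) + 3)^2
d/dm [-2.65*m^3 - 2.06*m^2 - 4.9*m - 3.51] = -7.95*m^2 - 4.12*m - 4.9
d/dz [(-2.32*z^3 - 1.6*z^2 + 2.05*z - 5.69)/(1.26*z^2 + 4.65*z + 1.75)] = (-2.9232*z^4 - 21.576*z^3 - 22.203*z^2 + 8.7388*z + 30.046)/(1.5876*z^4 + 11.718*z^3 + 26.0325*z^2 + 16.275*z + 3.0625)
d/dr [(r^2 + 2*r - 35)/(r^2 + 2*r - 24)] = 22*(r + 1)/(r^2 + 2*r - 24)^2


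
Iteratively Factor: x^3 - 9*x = (x)*(x^2 - 9) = x*(x - 3)*(x + 3)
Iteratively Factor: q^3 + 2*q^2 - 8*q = (q - 2)*(q^2 + 4*q) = (q - 2)*(q + 4)*(q)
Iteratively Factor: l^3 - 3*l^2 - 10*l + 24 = (l - 4)*(l^2 + l - 6) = (l - 4)*(l - 2)*(l + 3)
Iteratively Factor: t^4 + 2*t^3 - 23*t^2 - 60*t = (t + 4)*(t^3 - 2*t^2 - 15*t) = (t - 5)*(t + 4)*(t^2 + 3*t) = t*(t - 5)*(t + 4)*(t + 3)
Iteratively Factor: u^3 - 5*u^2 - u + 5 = (u - 1)*(u^2 - 4*u - 5) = (u - 1)*(u + 1)*(u - 5)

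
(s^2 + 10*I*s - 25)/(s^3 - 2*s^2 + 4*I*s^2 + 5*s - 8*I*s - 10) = (s + 5*I)/(s^2 - s*(2 + I) + 2*I)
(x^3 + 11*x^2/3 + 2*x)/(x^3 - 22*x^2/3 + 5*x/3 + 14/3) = x*(x + 3)/(x^2 - 8*x + 7)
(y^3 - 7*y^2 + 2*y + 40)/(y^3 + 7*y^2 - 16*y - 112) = (y^2 - 3*y - 10)/(y^2 + 11*y + 28)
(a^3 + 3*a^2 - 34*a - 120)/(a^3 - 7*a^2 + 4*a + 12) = (a^2 + 9*a + 20)/(a^2 - a - 2)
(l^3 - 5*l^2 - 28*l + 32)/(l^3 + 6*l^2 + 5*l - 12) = (l - 8)/(l + 3)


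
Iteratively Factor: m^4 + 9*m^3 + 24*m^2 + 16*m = (m + 4)*(m^3 + 5*m^2 + 4*m) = m*(m + 4)*(m^2 + 5*m + 4) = m*(m + 1)*(m + 4)*(m + 4)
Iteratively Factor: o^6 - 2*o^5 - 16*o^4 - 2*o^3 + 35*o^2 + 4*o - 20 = (o - 1)*(o^5 - o^4 - 17*o^3 - 19*o^2 + 16*o + 20) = (o - 1)*(o + 2)*(o^4 - 3*o^3 - 11*o^2 + 3*o + 10) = (o - 1)^2*(o + 2)*(o^3 - 2*o^2 - 13*o - 10) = (o - 1)^2*(o + 2)^2*(o^2 - 4*o - 5) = (o - 1)^2*(o + 1)*(o + 2)^2*(o - 5)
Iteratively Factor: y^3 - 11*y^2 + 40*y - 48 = (y - 3)*(y^2 - 8*y + 16) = (y - 4)*(y - 3)*(y - 4)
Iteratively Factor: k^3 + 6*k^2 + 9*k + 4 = (k + 1)*(k^2 + 5*k + 4) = (k + 1)^2*(k + 4)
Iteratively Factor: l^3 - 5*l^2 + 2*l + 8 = (l - 4)*(l^2 - l - 2) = (l - 4)*(l + 1)*(l - 2)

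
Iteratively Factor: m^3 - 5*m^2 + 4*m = (m - 4)*(m^2 - m) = (m - 4)*(m - 1)*(m)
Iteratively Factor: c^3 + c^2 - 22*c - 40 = (c - 5)*(c^2 + 6*c + 8) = (c - 5)*(c + 4)*(c + 2)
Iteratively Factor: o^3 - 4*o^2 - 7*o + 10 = (o - 5)*(o^2 + o - 2) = (o - 5)*(o + 2)*(o - 1)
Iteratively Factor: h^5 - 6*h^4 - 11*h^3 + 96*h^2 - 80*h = (h + 4)*(h^4 - 10*h^3 + 29*h^2 - 20*h) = (h - 5)*(h + 4)*(h^3 - 5*h^2 + 4*h) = (h - 5)*(h - 1)*(h + 4)*(h^2 - 4*h) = (h - 5)*(h - 4)*(h - 1)*(h + 4)*(h)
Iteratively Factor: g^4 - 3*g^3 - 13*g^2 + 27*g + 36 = (g + 3)*(g^3 - 6*g^2 + 5*g + 12) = (g - 4)*(g + 3)*(g^2 - 2*g - 3) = (g - 4)*(g + 1)*(g + 3)*(g - 3)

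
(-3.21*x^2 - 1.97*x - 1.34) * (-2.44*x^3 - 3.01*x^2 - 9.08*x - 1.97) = 7.8324*x^5 + 14.4689*x^4 + 38.3461*x^3 + 28.2447*x^2 + 16.0481*x + 2.6398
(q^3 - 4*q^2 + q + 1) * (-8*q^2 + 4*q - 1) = -8*q^5 + 36*q^4 - 25*q^3 + 3*q - 1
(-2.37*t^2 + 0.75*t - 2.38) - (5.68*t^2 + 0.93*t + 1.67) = -8.05*t^2 - 0.18*t - 4.05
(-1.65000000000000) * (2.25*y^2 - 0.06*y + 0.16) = -3.7125*y^2 + 0.099*y - 0.264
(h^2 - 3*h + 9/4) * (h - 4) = h^3 - 7*h^2 + 57*h/4 - 9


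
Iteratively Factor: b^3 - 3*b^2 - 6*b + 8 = (b + 2)*(b^2 - 5*b + 4) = (b - 4)*(b + 2)*(b - 1)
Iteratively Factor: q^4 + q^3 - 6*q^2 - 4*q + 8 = (q + 2)*(q^3 - q^2 - 4*q + 4) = (q - 1)*(q + 2)*(q^2 - 4) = (q - 2)*(q - 1)*(q + 2)*(q + 2)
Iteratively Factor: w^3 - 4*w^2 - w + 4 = (w - 1)*(w^2 - 3*w - 4) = (w - 4)*(w - 1)*(w + 1)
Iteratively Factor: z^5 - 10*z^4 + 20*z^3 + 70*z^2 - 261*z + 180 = (z + 3)*(z^4 - 13*z^3 + 59*z^2 - 107*z + 60) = (z - 5)*(z + 3)*(z^3 - 8*z^2 + 19*z - 12) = (z - 5)*(z - 4)*(z + 3)*(z^2 - 4*z + 3) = (z - 5)*(z - 4)*(z - 1)*(z + 3)*(z - 3)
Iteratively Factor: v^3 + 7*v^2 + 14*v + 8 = (v + 2)*(v^2 + 5*v + 4) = (v + 1)*(v + 2)*(v + 4)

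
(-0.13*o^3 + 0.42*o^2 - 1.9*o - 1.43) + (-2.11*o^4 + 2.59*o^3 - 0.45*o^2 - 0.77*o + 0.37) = -2.11*o^4 + 2.46*o^3 - 0.03*o^2 - 2.67*o - 1.06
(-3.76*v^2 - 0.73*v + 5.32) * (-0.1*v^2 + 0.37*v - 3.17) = 0.376*v^4 - 1.3182*v^3 + 11.1171*v^2 + 4.2825*v - 16.8644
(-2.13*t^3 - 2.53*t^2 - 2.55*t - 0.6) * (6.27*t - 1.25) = -13.3551*t^4 - 13.2006*t^3 - 12.826*t^2 - 0.5745*t + 0.75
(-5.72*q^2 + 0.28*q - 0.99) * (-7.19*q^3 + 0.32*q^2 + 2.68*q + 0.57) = 41.1268*q^5 - 3.8436*q^4 - 8.1219*q^3 - 2.8268*q^2 - 2.4936*q - 0.5643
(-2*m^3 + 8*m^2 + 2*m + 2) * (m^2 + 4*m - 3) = -2*m^5 + 40*m^3 - 14*m^2 + 2*m - 6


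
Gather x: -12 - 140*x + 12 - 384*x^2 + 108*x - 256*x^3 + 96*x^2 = -256*x^3 - 288*x^2 - 32*x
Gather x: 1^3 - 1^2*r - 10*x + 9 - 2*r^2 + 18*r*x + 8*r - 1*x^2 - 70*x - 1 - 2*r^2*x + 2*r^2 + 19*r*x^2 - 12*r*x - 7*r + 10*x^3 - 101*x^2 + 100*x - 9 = 10*x^3 + x^2*(19*r - 102) + x*(-2*r^2 + 6*r + 20)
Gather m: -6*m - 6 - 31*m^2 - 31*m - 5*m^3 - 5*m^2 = -5*m^3 - 36*m^2 - 37*m - 6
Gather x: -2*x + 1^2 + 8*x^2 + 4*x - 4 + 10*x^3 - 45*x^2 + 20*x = 10*x^3 - 37*x^2 + 22*x - 3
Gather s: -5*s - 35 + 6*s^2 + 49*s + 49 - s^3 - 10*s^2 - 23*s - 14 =-s^3 - 4*s^2 + 21*s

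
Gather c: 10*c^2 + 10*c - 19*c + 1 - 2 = 10*c^2 - 9*c - 1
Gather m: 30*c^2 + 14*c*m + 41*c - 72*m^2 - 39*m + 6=30*c^2 + 41*c - 72*m^2 + m*(14*c - 39) + 6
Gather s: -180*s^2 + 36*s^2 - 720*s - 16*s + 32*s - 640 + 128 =-144*s^2 - 704*s - 512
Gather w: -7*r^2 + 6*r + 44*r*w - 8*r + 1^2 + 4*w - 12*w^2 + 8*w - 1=-7*r^2 - 2*r - 12*w^2 + w*(44*r + 12)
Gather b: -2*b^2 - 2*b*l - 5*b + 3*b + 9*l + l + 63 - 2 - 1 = -2*b^2 + b*(-2*l - 2) + 10*l + 60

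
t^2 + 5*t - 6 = (t - 1)*(t + 6)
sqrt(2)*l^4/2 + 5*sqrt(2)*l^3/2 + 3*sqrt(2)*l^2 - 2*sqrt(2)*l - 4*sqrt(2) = (l - 1)*(l + 2)^2*(sqrt(2)*l/2 + sqrt(2))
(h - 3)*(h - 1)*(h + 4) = h^3 - 13*h + 12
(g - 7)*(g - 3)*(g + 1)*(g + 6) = g^4 - 3*g^3 - 43*g^2 + 87*g + 126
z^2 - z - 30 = (z - 6)*(z + 5)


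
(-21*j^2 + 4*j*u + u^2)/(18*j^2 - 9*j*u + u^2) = (7*j + u)/(-6*j + u)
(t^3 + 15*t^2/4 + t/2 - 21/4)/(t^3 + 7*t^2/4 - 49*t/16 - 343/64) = 16*(t^2 + 2*t - 3)/(16*t^2 - 49)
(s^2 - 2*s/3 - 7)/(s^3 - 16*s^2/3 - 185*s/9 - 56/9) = 3*(s - 3)/(3*s^2 - 23*s - 8)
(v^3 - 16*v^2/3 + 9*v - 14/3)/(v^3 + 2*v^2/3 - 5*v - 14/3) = (v^2 - 3*v + 2)/(v^2 + 3*v + 2)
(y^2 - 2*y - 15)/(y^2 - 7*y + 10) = (y + 3)/(y - 2)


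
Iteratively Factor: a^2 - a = (a)*(a - 1)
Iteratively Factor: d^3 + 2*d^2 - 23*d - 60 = (d - 5)*(d^2 + 7*d + 12) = (d - 5)*(d + 3)*(d + 4)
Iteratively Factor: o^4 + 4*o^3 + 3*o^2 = (o + 3)*(o^3 + o^2) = (o + 1)*(o + 3)*(o^2) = o*(o + 1)*(o + 3)*(o)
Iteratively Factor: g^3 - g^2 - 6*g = (g)*(g^2 - g - 6) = g*(g - 3)*(g + 2)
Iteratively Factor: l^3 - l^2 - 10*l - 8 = (l - 4)*(l^2 + 3*l + 2) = (l - 4)*(l + 1)*(l + 2)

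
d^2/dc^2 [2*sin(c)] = -2*sin(c)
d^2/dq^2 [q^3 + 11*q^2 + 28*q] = 6*q + 22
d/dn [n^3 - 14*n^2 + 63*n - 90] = 3*n^2 - 28*n + 63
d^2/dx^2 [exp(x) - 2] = exp(x)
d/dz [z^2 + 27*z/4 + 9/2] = 2*z + 27/4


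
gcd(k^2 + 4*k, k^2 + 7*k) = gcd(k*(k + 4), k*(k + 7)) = k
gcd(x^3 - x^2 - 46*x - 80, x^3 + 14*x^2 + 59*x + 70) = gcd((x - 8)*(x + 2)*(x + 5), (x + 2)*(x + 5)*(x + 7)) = x^2 + 7*x + 10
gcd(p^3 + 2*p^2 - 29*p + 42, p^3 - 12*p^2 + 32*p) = 1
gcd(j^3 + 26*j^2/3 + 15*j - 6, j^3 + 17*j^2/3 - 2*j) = j^2 + 17*j/3 - 2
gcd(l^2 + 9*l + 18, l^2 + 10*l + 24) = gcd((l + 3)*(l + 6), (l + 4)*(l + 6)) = l + 6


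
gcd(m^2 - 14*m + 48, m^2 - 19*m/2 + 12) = m - 8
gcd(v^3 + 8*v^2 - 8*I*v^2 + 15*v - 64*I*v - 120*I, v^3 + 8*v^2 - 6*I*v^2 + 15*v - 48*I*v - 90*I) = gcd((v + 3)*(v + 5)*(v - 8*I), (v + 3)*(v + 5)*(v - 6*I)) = v^2 + 8*v + 15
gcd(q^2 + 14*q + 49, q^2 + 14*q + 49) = q^2 + 14*q + 49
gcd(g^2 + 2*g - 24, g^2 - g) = 1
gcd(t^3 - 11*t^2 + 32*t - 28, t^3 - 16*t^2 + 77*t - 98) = t^2 - 9*t + 14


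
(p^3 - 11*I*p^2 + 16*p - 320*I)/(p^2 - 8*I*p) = p - 3*I + 40/p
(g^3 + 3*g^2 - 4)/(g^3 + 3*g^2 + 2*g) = (g^2 + g - 2)/(g*(g + 1))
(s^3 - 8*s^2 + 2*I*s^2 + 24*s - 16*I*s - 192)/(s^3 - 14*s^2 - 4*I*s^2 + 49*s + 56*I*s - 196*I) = (s^2 + s*(-8 + 6*I) - 48*I)/(s^2 - 14*s + 49)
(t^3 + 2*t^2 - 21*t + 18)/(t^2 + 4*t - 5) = (t^2 + 3*t - 18)/(t + 5)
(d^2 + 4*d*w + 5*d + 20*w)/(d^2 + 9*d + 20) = (d + 4*w)/(d + 4)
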